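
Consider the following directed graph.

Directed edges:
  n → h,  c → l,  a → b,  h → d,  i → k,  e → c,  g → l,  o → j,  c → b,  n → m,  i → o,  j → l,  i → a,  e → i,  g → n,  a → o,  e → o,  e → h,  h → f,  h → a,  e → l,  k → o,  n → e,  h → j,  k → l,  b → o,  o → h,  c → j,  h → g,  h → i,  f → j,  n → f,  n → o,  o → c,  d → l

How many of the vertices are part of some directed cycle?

10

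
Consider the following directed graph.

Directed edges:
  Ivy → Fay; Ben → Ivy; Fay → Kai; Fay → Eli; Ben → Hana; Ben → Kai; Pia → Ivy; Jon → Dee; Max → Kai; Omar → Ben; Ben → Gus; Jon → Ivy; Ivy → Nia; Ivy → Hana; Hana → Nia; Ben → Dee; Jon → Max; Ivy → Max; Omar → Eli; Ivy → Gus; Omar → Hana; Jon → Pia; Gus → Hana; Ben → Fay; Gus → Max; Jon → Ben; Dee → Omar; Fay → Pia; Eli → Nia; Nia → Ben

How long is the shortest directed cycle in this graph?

3

For each vertex v, BFS finds the shortest path from v back to v.
The shortest such closed walk is Ivy → Nia → Ben → Ivy, length 3.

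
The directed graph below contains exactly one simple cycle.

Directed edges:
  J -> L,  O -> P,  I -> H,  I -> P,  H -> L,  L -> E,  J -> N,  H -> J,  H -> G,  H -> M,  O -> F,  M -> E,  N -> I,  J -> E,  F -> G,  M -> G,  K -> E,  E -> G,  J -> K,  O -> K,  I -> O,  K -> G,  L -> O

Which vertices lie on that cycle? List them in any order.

DFS with gray/black marking from I:
I gray
  O gray
    F gray
      G gray
      G black
    F black
    P gray
    P black
    K gray
      E gray
        E→G: G black — skip
      E black
      K→G: G black — skip
    K black
  O black
  I→P: P black — skip
  H gray
    L gray
      L→O: O black — skip
      L→E: E black — skip
    L black
    M gray
      M→G: G black — skip
      M→E: E black — skip
    M black
    H→G: G black — skip
    J gray
      N gray
        N→I: I is gray → back edge
Back edge closes the cycle I → H → J → N → I; its vertices are {H, I, J, N}.

H, I, J, N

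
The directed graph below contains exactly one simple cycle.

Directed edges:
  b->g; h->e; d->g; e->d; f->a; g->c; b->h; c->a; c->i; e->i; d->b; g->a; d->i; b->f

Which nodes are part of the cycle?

b, d, e, h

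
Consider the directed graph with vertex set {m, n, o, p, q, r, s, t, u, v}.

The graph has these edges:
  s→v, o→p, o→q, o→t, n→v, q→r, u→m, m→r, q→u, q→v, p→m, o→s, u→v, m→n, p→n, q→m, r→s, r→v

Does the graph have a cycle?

No

DFS with white/gray/black marking, starting from t:
t gray
t black
m gray
  n gray
    v gray
    v black
  n black
  r gray
    s gray
      s→v: v black — skip
    s black
    r→v: v black — skip
  r black
m black
o gray
  o→s: s black — skip
  q gray
    q→r: r black — skip
    q→v: v black — skip
    u gray
      u→v: v black — skip
      u→m: m black — skip
    u black
    q→m: m black — skip
  q black
  p gray
    p→n: n black — skip
    p→m: m black — skip
  p black
  o→t: t black — skip
o black
Every edge goes to a white or black vertex — no back edge, so the graph is acyclic.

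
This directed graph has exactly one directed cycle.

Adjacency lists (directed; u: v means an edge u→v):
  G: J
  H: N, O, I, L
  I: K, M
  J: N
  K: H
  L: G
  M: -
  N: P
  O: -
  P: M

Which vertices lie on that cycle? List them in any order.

H, I, K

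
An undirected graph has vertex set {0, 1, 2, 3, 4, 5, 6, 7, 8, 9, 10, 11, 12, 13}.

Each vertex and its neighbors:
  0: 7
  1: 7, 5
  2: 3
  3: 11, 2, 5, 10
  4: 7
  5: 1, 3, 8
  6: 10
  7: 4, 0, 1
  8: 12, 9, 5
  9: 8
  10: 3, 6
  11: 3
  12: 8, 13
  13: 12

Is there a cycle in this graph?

DFS, tracking each vertex's parent; an edge to a visited non-parent vertex closes a cycle.
Start from 8:
visit 8 (parent –)
  visit 12 (parent 8)
    12–8: parent, skip
    visit 13 (parent 12)
      13–12: parent, skip
  visit 9 (parent 8)
    9–8: parent, skip
  visit 5 (parent 8)
    visit 1 (parent 5)
      visit 7 (parent 1)
        visit 4 (parent 7)
          4–7: parent, skip
        visit 0 (parent 7)
          0–7: parent, skip
        7–1: parent, skip
      1–5: parent, skip
    visit 3 (parent 5)
      visit 11 (parent 3)
        11–3: parent, skip
      visit 2 (parent 3)
        2–3: parent, skip
      3–5: parent, skip
      visit 10 (parent 3)
        10–3: parent, skip
        visit 6 (parent 10)
          6–10: parent, skip
    5–8: parent, skip
No non-parent visited neighbor found — the graph is a forest.

No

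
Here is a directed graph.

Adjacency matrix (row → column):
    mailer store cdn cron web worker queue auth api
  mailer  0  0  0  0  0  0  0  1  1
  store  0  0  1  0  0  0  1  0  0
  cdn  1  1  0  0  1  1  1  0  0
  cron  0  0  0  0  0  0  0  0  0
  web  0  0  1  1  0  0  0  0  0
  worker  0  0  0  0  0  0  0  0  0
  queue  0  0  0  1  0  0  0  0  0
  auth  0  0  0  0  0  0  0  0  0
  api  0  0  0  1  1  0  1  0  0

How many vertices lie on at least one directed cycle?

A vertex is on a directed cycle iff it belongs to a strongly connected component of size ≥ 2 (or has a self-loop).
The vertices on cycles are {api, cdn, web, store, mailer} — 5 in total.

5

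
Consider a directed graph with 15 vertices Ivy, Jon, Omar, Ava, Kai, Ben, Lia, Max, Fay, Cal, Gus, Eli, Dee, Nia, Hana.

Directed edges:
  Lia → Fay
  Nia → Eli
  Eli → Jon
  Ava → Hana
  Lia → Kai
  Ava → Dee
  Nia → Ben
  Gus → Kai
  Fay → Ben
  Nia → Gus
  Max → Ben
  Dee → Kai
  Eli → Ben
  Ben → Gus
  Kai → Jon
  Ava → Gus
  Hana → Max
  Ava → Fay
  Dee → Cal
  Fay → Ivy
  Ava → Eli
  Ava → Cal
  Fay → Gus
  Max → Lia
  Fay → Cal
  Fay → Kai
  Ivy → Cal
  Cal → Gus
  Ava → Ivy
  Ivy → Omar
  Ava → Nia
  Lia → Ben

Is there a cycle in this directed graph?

No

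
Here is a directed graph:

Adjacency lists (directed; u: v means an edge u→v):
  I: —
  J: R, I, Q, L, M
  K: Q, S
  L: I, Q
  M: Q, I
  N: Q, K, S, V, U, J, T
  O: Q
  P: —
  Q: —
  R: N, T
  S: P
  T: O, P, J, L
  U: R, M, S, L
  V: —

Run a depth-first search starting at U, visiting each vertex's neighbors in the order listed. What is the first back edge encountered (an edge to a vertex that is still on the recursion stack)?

DFS from U (visiting each vertex's neighbors in the order listed); mark gray on enter, black on exit:
U gray
  R gray
    N gray
      Q gray
      Q black
      K gray
        K→Q: Q black — skip
        S gray
          P gray
          P black
        S black
      K black
      N→S: S black — skip
      V gray
      V black
      N→U: U is gray → back edge
First back edge: N → U.

N→U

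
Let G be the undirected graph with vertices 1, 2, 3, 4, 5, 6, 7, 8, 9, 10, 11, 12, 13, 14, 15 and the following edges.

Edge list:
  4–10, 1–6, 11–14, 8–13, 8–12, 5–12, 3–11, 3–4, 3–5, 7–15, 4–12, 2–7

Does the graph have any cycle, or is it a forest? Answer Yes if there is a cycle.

DFS, tracking each vertex's parent; an edge to a visited non-parent vertex closes a cycle.
Start from 9:
visit 9 (parent –)
visit 1 (parent –)
  visit 6 (parent 1)
    6–1: parent, skip
visit 2 (parent –)
  visit 7 (parent 2)
    visit 15 (parent 7)
      15–7: parent, skip
    7–2: parent, skip
visit 3 (parent –)
  visit 11 (parent 3)
    visit 14 (parent 11)
      14–11: parent, skip
    11–3: parent, skip
  visit 4 (parent 3)
    visit 10 (parent 4)
      10–4: parent, skip
    4–3: parent, skip
    visit 12 (parent 4)
      12–4: parent, skip
      visit 8 (parent 12)
        8–12: parent, skip
        visit 13 (parent 8)
          13–8: parent, skip
      visit 5 (parent 12)
        5–12: parent, skip
        5–3: 3 visited and ≠ parent → cycle
Cycle: 3 – 4 – 12 – 5 – 3.

Yes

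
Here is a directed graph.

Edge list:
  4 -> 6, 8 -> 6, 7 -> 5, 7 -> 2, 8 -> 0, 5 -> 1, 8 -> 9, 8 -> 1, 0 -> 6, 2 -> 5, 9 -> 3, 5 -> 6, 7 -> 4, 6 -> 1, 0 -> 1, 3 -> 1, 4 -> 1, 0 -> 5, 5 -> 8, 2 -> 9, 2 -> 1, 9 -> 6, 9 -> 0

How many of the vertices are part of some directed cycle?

A vertex is on a directed cycle iff it belongs to a strongly connected component of size ≥ 2 (or has a self-loop).
The vertices on cycles are {0, 5, 8, 9} — 4 in total.

4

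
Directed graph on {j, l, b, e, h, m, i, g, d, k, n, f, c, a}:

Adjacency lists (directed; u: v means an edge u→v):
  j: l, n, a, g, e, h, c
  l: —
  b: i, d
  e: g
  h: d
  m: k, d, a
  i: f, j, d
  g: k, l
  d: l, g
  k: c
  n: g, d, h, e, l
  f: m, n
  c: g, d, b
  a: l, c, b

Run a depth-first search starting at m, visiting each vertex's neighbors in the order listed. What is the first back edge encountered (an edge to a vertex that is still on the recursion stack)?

DFS from m (visiting each vertex's neighbors in the order listed); mark gray on enter, black on exit:
m gray
  k gray
    c gray
      g gray
        g→k: k is gray → back edge
First back edge: g → k.

g->k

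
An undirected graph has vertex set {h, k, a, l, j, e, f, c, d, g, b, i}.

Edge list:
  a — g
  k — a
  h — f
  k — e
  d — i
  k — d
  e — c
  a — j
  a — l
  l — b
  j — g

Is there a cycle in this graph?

Yes

DFS, tracking each vertex's parent; an edge to a visited non-parent vertex closes a cycle.
Start from c:
visit c (parent –)
  visit e (parent c)
    visit k (parent e)
      visit d (parent k)
        d–k: parent, skip
        visit i (parent d)
          i–d: parent, skip
      k–e: parent, skip
      visit a (parent k)
        visit g (parent a)
          visit j (parent g)
            j–a: a visited and ≠ parent → cycle
Cycle: a – g – j – a.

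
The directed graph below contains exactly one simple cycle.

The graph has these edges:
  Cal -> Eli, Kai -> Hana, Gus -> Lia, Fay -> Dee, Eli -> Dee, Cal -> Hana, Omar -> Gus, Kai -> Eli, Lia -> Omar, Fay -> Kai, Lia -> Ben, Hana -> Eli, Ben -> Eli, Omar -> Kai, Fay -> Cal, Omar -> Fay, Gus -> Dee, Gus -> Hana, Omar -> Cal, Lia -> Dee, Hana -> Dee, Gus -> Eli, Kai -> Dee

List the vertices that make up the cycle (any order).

Gus, Lia, Omar

DFS with gray/black marking from Lia:
Lia gray
  Omar gray
    Cal gray
      Hana gray
        Eli gray
          Dee gray
          Dee black
        Eli black
        Hana→Dee: Dee black — skip
      Hana black
      Cal→Eli: Eli black — skip
    Cal black
    Fay gray
      Fay→Cal: Cal black — skip
      Kai gray
        Kai→Hana: Hana black — skip
        Kai→Dee: Dee black — skip
        Kai→Eli: Eli black — skip
      Kai black
      Fay→Dee: Dee black — skip
    Fay black
    Omar→Kai: Kai black — skip
    Gus gray
      Gus→Dee: Dee black — skip
      Gus→Eli: Eli black — skip
      Gus→Lia: Lia is gray → back edge
Back edge closes the cycle Lia → Omar → Gus → Lia; its vertices are {Gus, Lia, Omar}.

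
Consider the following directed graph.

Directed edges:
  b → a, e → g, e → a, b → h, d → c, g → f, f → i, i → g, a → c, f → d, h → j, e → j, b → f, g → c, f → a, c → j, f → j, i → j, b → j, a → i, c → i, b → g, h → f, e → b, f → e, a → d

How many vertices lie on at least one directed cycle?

A vertex is on a directed cycle iff it belongs to a strongly connected component of size ≥ 2 (or has a self-loop).
The vertices on cycles are {a, b, c, d, e, f, g, h, i} — 9 in total.

9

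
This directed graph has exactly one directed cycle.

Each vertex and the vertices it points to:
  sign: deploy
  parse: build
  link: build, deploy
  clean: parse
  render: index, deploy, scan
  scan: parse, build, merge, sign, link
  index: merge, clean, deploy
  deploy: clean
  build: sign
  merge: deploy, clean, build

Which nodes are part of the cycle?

sign, build, clean, parse, deploy

DFS with gray/black marking from sign:
sign gray
  deploy gray
    clean gray
      parse gray
        build gray
          build→sign: sign is gray → back edge
Back edge closes the cycle sign → deploy → clean → parse → build → sign; its vertices are {sign, build, clean, parse, deploy}.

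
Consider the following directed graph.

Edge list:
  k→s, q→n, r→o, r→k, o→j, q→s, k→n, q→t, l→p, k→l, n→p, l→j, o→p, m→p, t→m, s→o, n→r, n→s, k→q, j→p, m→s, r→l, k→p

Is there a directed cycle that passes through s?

s lies on a cycle iff there is a path from s back to itself.
Exploring from s, it never reaches itself; equivalently, its strongly connected component is a singleton.

No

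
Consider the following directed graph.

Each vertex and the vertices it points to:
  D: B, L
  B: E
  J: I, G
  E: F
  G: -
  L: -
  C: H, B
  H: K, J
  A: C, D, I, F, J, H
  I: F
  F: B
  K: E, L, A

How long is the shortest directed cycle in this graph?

3

For each vertex v, BFS finds the shortest path from v back to v.
The shortest such closed walk is A → H → K → A, length 3.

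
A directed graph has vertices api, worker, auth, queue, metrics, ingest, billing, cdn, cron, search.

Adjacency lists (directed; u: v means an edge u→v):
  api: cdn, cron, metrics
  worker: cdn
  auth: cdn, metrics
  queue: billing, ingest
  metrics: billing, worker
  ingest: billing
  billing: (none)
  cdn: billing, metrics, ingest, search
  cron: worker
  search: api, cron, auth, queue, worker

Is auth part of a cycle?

auth is on a cycle iff auth can reach itself via ≥1 edge.
auth → cdn → search → auth — yes.

Yes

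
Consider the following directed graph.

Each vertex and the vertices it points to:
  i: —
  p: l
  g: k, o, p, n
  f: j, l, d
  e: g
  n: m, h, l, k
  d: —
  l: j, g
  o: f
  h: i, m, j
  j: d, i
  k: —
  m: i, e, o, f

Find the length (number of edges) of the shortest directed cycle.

For each vertex v, BFS finds the shortest path from v back to v.
The shortest such closed walk is g → n → l → g, length 3.

3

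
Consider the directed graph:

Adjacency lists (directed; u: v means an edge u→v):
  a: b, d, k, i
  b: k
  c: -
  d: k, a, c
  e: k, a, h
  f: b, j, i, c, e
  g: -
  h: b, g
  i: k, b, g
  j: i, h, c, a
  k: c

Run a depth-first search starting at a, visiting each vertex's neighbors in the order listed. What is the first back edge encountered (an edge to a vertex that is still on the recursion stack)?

DFS from a (visiting each vertex's neighbors in the order listed); mark gray on enter, black on exit:
a gray
  b gray
    k gray
      c gray
      c black
    k black
  b black
  d gray
    d→k: k black — skip
    d→a: a is gray → back edge
First back edge: d → a.

d->a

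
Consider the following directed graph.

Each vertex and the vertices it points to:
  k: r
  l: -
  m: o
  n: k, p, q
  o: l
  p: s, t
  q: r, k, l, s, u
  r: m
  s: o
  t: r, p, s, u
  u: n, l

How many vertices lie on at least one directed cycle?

5

A vertex is on a directed cycle iff it belongs to a strongly connected component of size ≥ 2 (or has a self-loop).
The vertices on cycles are {n, p, q, t, u} — 5 in total.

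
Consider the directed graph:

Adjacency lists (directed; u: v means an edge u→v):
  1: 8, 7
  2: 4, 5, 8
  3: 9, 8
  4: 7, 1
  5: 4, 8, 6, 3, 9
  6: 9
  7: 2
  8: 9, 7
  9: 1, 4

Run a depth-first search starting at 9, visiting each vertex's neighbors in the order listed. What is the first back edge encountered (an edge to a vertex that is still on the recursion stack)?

8->9

DFS from 9 (visiting each vertex's neighbors in the order listed); mark gray on enter, black on exit:
9 gray
  1 gray
    8 gray
      8→9: 9 is gray → back edge
First back edge: 8 → 9.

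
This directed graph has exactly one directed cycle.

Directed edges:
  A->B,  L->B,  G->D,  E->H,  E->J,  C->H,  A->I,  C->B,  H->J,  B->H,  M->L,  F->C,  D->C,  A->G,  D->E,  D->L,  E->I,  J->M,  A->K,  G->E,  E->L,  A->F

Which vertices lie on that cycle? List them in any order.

B, H, J, L, M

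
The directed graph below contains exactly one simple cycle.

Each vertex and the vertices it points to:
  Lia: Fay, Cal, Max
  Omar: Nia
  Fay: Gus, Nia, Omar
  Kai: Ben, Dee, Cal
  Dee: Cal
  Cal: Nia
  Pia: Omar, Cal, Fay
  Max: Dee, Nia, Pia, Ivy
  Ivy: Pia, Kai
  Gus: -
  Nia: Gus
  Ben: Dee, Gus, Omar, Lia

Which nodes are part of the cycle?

DFS with gray/black marking from Max:
Max gray
  Dee gray
    Cal gray
      Nia gray
        Gus gray
        Gus black
      Nia black
    Cal black
  Dee black
  Max→Nia: Nia black — skip
  Pia gray
    Omar gray
      Omar→Nia: Nia black — skip
    Omar black
    Pia→Cal: Cal black — skip
    Fay gray
      Fay→Gus: Gus black — skip
      Fay→Nia: Nia black — skip
      Fay→Omar: Omar black — skip
    Fay black
  Pia black
  Ivy gray
    Ivy→Pia: Pia black — skip
    Kai gray
      Ben gray
        Ben→Dee: Dee black — skip
        Ben→Gus: Gus black — skip
        Ben→Omar: Omar black — skip
        Lia gray
          Lia→Fay: Fay black — skip
          Lia→Cal: Cal black — skip
          Lia→Max: Max is gray → back edge
Back edge closes the cycle Max → Ivy → Kai → Ben → Lia → Max; its vertices are {Ben, Ivy, Kai, Lia, Max}.

Ben, Ivy, Kai, Lia, Max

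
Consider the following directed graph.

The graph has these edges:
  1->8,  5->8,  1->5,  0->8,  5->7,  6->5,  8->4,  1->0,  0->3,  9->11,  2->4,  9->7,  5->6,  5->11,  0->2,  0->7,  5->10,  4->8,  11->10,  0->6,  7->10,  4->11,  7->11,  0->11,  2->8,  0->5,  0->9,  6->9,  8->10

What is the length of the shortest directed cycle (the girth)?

2

For each vertex v, BFS finds the shortest path from v back to v.
The shortest such closed walk is 6 → 5 → 6, length 2.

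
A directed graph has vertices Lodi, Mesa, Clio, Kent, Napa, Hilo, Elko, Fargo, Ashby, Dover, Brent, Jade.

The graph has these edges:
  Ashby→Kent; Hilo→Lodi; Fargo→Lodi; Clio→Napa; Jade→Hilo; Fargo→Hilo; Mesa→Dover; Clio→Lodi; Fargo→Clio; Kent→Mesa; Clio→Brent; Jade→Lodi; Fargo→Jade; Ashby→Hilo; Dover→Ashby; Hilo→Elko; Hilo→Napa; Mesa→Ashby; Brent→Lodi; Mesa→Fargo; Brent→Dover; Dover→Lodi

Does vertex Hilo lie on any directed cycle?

Hilo lies on a cycle iff there is a path from Hilo back to itself.
Exploring from Hilo, it never reaches itself; equivalently, its strongly connected component is a singleton.

No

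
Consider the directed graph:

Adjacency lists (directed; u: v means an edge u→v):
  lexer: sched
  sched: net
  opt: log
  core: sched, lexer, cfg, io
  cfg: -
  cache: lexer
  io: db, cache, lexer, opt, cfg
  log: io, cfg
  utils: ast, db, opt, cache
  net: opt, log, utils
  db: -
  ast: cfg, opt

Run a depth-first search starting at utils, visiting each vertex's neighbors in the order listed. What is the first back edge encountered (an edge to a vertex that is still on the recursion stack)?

DFS from utils (visiting each vertex's neighbors in the order listed); mark gray on enter, black on exit:
utils gray
  ast gray
    cfg gray
    cfg black
    opt gray
      log gray
        io gray
          db gray
          db black
          cache gray
            lexer gray
              sched gray
                net gray
                  net→opt: opt is gray → back edge
First back edge: net → opt.

net→opt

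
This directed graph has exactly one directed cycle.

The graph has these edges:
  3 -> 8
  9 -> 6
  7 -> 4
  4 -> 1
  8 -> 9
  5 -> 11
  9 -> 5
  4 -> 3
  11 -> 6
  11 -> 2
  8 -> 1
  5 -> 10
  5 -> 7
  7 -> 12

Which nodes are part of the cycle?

3, 4, 5, 7, 8, 9

DFS with gray/black marking from 5:
5 gray
  10 gray
  10 black
  11 gray
    2 gray
    2 black
    6 gray
    6 black
  11 black
  7 gray
    12 gray
    12 black
    4 gray
      3 gray
        8 gray
          1 gray
          1 black
          9 gray
            9→5: 5 is gray → back edge
Back edge closes the cycle 5 → 7 → 4 → 3 → 8 → 9 → 5; its vertices are {3, 4, 5, 7, 8, 9}.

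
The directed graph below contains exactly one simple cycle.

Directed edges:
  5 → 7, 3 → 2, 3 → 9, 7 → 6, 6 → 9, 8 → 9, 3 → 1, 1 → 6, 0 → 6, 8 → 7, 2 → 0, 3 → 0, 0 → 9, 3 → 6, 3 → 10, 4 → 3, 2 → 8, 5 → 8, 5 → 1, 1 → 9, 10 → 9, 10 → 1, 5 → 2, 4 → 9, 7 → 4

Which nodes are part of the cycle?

2, 3, 4, 7, 8

DFS with gray/black marking from 8:
8 gray
  9 gray
  9 black
  7 gray
    6 gray
      6→9: 9 black — skip
    6 black
    4 gray
      4→9: 9 black — skip
      3 gray
        0 gray
          0→9: 9 black — skip
          0→6: 6 black — skip
        0 black
        3→6: 6 black — skip
        1 gray
          1→6: 6 black — skip
          1→9: 9 black — skip
        1 black
        3→9: 9 black — skip
        2 gray
          2→0: 0 black — skip
          2→8: 8 is gray → back edge
Back edge closes the cycle 8 → 7 → 4 → 3 → 2 → 8; its vertices are {2, 3, 4, 7, 8}.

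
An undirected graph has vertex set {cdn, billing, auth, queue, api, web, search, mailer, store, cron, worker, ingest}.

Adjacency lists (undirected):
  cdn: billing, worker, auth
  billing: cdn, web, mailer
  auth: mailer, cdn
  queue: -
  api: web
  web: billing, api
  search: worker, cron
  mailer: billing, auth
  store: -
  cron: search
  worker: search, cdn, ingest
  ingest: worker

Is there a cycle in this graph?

DFS, tracking each vertex's parent; an edge to a visited non-parent vertex closes a cycle.
Start from billing:
visit billing (parent –)
  visit cdn (parent billing)
    cdn–billing: parent, skip
    visit worker (parent cdn)
      visit search (parent worker)
        search–worker: parent, skip
        visit cron (parent search)
          cron–search: parent, skip
      worker–cdn: parent, skip
      visit ingest (parent worker)
        ingest–worker: parent, skip
    visit auth (parent cdn)
      visit mailer (parent auth)
        mailer–billing: billing visited and ≠ parent → cycle
Cycle: billing – cdn – auth – mailer – billing.

Yes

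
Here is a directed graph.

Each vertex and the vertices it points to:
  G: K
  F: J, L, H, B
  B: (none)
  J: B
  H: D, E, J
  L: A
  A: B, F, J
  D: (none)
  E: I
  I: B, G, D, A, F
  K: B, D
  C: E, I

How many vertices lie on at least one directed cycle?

A vertex is on a directed cycle iff it belongs to a strongly connected component of size ≥ 2 (or has a self-loop).
The vertices on cycles are {A, E, F, H, I, L} — 6 in total.

6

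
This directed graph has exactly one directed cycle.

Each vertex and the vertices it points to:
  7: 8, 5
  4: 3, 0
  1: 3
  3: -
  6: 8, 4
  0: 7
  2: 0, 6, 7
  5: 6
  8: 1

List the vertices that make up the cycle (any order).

DFS with gray/black marking from 7:
7 gray
  8 gray
    1 gray
      3 gray
      3 black
    1 black
  8 black
  5 gray
    6 gray
      6→8: 8 black — skip
      4 gray
        4→3: 3 black — skip
        0 gray
          0→7: 7 is gray → back edge
Back edge closes the cycle 7 → 5 → 6 → 4 → 0 → 7; its vertices are {0, 4, 5, 6, 7}.

0, 4, 5, 6, 7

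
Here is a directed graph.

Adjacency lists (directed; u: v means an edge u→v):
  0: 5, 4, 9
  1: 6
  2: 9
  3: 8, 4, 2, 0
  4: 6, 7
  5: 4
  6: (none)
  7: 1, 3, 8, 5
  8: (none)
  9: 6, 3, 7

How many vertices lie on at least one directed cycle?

7

A vertex is on a directed cycle iff it belongs to a strongly connected component of size ≥ 2 (or has a self-loop).
The vertices on cycles are {0, 2, 3, 4, 5, 7, 9} — 7 in total.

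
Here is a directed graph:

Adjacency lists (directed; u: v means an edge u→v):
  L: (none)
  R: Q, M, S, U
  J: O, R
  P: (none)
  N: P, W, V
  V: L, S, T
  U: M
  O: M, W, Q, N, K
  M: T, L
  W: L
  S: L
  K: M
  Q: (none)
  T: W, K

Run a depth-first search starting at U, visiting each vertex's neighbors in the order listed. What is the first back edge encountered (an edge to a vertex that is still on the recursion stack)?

K→M

DFS from U (visiting each vertex's neighbors in the order listed); mark gray on enter, black on exit:
U gray
  M gray
    T gray
      W gray
        L gray
        L black
      W black
      K gray
        K→M: M is gray → back edge
First back edge: K → M.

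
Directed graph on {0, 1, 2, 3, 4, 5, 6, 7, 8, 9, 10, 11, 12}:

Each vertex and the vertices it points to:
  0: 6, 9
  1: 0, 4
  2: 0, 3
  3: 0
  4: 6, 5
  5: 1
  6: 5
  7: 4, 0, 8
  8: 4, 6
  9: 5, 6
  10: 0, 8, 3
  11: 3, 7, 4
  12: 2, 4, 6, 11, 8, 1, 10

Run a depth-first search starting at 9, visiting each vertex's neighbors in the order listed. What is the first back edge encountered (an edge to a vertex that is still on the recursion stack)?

DFS from 9 (visiting each vertex's neighbors in the order listed); mark gray on enter, black on exit:
9 gray
  5 gray
    1 gray
      0 gray
        6 gray
          6→5: 5 is gray → back edge
First back edge: 6 → 5.

6→5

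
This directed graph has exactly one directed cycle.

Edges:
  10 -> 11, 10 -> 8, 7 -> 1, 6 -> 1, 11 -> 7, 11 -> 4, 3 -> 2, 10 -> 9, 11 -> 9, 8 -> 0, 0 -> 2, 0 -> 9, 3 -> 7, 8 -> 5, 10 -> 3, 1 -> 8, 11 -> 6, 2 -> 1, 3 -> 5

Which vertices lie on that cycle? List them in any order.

DFS with gray/black marking from 8:
8 gray
  0 gray
    2 gray
      1 gray
        1→8: 8 is gray → back edge
Back edge closes the cycle 8 → 0 → 2 → 1 → 8; its vertices are {0, 1, 2, 8}.

0, 1, 2, 8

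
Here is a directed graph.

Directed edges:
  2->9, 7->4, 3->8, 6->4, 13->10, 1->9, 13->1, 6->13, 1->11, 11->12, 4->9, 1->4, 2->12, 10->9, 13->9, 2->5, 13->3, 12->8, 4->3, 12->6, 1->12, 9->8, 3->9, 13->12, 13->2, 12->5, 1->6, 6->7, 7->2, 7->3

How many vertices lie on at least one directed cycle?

A vertex is on a directed cycle iff it belongs to a strongly connected component of size ≥ 2 (or has a self-loop).
The vertices on cycles are {1, 2, 6, 7, 11, 12, 13} — 7 in total.

7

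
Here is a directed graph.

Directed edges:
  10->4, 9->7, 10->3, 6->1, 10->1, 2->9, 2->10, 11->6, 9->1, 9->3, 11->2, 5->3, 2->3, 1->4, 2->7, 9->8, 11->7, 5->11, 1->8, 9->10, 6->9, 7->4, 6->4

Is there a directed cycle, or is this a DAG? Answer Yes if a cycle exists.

DFS with white/gray/black marking, starting from 8:
8 gray
8 black
1 gray
  1→8: 8 black — skip
  4 gray
  4 black
1 black
2 gray
  9 gray
    7 gray
      7→4: 4 black — skip
    7 black
    10 gray
      3 gray
      3 black
      10→4: 4 black — skip
      10→1: 1 black — skip
    10 black
    9→1: 1 black — skip
    9→3: 3 black — skip
    9→8: 8 black — skip
  9 black
  2→3: 3 black — skip
  2→10: 10 black — skip
  2→7: 7 black — skip
2 black
5 gray
  5→3: 3 black — skip
  11 gray
    6 gray
      6→1: 1 black — skip
      6→4: 4 black — skip
      6→9: 9 black — skip
    6 black
    11→7: 7 black — skip
    11→2: 2 black — skip
  11 black
5 black
Every edge goes to a white or black vertex — no back edge, so the graph is acyclic.

No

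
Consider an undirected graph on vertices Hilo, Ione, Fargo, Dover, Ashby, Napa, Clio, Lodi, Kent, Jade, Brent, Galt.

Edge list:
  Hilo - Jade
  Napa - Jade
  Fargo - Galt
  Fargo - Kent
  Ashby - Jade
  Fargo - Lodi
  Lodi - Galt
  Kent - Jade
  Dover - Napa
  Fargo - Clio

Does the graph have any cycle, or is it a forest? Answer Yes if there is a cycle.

Yes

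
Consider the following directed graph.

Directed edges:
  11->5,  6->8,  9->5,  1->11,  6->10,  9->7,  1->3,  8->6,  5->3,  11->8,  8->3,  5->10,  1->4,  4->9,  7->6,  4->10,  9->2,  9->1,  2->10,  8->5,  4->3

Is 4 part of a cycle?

4 is on a cycle iff 4 can reach itself via ≥1 edge.
4 → 9 → 1 → 4 — yes.

Yes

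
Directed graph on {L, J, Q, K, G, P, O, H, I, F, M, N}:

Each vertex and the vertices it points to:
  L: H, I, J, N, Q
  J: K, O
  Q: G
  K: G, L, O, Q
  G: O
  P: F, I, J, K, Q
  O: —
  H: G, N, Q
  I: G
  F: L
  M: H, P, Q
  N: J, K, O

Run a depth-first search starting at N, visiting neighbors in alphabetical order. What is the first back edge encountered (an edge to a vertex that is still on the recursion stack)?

H->N

DFS from N (visiting neighbors in alphabetical order); mark gray on enter, black on exit:
N gray
  J gray
    K gray
      G gray
        O gray
        O black
      G black
      L gray
        H gray
          H→G: G black — skip
          H→N: N is gray → back edge
First back edge: H → N.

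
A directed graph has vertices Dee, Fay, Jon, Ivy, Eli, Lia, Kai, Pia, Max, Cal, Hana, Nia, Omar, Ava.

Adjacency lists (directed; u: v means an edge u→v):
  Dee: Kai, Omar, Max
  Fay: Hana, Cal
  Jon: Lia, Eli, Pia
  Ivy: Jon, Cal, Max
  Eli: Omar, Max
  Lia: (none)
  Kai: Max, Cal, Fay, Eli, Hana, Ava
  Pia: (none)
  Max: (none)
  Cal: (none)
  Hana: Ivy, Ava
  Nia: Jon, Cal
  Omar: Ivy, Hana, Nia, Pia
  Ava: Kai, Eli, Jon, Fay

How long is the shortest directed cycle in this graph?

2

For each vertex v, BFS finds the shortest path from v back to v.
The shortest such closed walk is Kai → Ava → Kai, length 2.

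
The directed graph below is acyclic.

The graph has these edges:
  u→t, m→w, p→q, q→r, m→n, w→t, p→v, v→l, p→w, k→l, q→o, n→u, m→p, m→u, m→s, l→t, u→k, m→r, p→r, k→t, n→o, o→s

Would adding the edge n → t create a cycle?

No

Adding n→t creates a cycle iff t can already reach n.
Explore from t: no path reaches n. The graph stays acyclic.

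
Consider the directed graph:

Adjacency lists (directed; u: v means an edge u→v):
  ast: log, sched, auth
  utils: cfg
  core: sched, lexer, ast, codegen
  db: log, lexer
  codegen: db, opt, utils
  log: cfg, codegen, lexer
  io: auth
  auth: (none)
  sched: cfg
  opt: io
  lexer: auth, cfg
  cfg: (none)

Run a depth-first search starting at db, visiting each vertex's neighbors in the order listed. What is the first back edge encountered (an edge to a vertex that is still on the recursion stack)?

codegen->db

DFS from db (visiting each vertex's neighbors in the order listed); mark gray on enter, black on exit:
db gray
  log gray
    cfg gray
    cfg black
    codegen gray
      codegen→db: db is gray → back edge
First back edge: codegen → db.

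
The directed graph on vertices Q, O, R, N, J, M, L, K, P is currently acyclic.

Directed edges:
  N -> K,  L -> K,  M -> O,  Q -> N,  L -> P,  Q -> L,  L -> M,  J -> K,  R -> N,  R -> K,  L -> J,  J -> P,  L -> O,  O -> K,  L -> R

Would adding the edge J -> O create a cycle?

Adding J→O creates a cycle iff O can already reach J.
Explore from O: no path reaches J. The graph stays acyclic.

No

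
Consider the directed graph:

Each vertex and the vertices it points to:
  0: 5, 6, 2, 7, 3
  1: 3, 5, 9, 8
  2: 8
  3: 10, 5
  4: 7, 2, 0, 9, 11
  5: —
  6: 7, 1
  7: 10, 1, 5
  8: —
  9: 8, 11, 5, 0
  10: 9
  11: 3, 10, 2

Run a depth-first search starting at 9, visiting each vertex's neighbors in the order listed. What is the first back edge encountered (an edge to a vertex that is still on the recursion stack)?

10->9

DFS from 9 (visiting each vertex's neighbors in the order listed); mark gray on enter, black on exit:
9 gray
  8 gray
  8 black
  11 gray
    3 gray
      10 gray
        10→9: 9 is gray → back edge
First back edge: 10 → 9.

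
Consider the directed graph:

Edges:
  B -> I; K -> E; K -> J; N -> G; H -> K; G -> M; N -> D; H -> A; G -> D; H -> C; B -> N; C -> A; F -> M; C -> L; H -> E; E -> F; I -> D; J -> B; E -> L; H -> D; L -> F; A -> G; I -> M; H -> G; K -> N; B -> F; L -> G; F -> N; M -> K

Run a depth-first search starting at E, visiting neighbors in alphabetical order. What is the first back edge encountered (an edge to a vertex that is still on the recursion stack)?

DFS from E (visiting neighbors in alphabetical order); mark gray on enter, black on exit:
E gray
  F gray
    M gray
      K gray
        K→E: E is gray → back edge
First back edge: K → E.

K→E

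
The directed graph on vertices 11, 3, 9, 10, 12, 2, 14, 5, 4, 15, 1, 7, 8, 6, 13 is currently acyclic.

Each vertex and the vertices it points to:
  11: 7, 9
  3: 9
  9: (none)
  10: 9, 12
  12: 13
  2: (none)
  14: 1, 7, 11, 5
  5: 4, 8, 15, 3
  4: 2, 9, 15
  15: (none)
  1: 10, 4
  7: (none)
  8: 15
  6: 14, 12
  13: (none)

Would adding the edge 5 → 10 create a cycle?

No

Adding 5→10 creates a cycle iff 10 can already reach 5.
Explore from 10: no path reaches 5. The graph stays acyclic.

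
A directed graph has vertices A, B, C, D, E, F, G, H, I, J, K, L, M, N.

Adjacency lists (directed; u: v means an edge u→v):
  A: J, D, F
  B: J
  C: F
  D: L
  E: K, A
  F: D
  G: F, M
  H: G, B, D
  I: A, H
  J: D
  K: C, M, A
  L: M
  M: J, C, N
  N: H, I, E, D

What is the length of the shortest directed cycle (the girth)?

For each vertex v, BFS finds the shortest path from v back to v.
The shortest such closed walk is M → J → D → L → M, length 4.

4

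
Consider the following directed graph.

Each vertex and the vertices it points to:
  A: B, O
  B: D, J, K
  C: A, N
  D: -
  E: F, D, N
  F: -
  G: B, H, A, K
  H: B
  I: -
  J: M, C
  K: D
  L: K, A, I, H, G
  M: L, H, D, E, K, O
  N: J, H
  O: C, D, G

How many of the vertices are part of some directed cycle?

A vertex is on a directed cycle iff it belongs to a strongly connected component of size ≥ 2 (or has a self-loop).
The vertices on cycles are {A, B, C, E, G, H, J, L, M, N, O} — 11 in total.

11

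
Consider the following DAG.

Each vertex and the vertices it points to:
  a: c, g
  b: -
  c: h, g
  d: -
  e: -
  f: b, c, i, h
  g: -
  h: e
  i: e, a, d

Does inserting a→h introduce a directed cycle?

No

Adding a→h creates a cycle iff h can already reach a.
Explore from h: no path reaches a. The graph stays acyclic.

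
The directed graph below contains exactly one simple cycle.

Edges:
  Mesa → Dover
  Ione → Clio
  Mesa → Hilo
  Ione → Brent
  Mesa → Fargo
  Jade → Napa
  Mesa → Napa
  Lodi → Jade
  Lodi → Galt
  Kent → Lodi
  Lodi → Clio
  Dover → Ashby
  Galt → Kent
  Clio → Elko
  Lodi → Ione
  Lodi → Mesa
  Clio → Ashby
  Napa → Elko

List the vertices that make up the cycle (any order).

DFS with gray/black marking from Lodi:
Lodi gray
  Ione gray
    Clio gray
      Elko gray
      Elko black
      Ashby gray
      Ashby black
    Clio black
    Brent gray
    Brent black
  Ione black
  Jade gray
    Napa gray
      Napa→Elko: Elko black — skip
    Napa black
  Jade black
  Mesa gray
    Hilo gray
    Hilo black
    Dover gray
      Dover→Ashby: Ashby black — skip
    Dover black
    Fargo gray
    Fargo black
    Mesa→Napa: Napa black — skip
  Mesa black
  Galt gray
    Kent gray
      Kent→Lodi: Lodi is gray → back edge
Back edge closes the cycle Lodi → Galt → Kent → Lodi; its vertices are {Galt, Kent, Lodi}.

Galt, Kent, Lodi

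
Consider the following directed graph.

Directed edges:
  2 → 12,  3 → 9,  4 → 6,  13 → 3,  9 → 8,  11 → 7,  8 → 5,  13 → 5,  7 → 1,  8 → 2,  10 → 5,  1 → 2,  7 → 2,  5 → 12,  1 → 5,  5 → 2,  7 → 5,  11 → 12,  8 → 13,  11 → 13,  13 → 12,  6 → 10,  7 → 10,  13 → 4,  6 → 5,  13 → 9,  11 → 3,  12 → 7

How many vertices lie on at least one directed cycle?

10

A vertex is on a directed cycle iff it belongs to a strongly connected component of size ≥ 2 (or has a self-loop).
The vertices on cycles are {1, 2, 3, 5, 7, 8, 9, 10, 12, 13} — 10 in total.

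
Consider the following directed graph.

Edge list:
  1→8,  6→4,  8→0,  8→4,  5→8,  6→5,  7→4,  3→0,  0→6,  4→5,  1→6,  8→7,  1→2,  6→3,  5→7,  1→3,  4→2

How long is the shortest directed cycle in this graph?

3

For each vertex v, BFS finds the shortest path from v back to v.
The shortest such closed walk is 8 → 4 → 5 → 8, length 3.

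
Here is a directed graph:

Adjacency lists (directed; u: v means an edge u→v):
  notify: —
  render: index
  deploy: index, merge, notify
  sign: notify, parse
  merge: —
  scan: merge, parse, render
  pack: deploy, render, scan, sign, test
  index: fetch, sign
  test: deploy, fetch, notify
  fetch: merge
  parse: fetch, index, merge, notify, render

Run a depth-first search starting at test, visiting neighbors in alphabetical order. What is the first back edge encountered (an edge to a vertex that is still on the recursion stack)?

parse->index

DFS from test (visiting neighbors in alphabetical order); mark gray on enter, black on exit:
test gray
  deploy gray
    index gray
      fetch gray
        merge gray
        merge black
      fetch black
      sign gray
        notify gray
        notify black
        parse gray
          parse→fetch: fetch black — skip
          parse→index: index is gray → back edge
First back edge: parse → index.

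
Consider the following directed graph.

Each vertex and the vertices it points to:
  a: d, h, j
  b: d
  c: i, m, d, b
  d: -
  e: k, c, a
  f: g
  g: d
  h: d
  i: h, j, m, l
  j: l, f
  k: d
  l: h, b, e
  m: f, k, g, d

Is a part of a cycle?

Yes

a is on a cycle iff a can reach itself via ≥1 edge.
a → j → l → e → a — yes.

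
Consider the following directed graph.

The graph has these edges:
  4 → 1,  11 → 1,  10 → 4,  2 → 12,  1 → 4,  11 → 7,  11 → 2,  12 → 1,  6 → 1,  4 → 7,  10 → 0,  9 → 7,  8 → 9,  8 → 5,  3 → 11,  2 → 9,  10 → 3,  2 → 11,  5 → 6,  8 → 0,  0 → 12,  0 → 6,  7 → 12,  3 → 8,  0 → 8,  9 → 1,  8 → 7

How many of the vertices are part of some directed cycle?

A vertex is on a directed cycle iff it belongs to a strongly connected component of size ≥ 2 (or has a self-loop).
The vertices on cycles are {0, 1, 2, 4, 7, 8, 11, 12} — 8 in total.

8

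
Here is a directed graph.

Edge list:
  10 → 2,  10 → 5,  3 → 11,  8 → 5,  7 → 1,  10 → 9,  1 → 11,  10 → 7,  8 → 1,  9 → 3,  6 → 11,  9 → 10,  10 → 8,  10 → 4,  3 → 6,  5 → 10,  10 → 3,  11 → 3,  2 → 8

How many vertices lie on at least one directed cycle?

8

A vertex is on a directed cycle iff it belongs to a strongly connected component of size ≥ 2 (or has a self-loop).
The vertices on cycles are {2, 3, 5, 6, 8, 9, 10, 11} — 8 in total.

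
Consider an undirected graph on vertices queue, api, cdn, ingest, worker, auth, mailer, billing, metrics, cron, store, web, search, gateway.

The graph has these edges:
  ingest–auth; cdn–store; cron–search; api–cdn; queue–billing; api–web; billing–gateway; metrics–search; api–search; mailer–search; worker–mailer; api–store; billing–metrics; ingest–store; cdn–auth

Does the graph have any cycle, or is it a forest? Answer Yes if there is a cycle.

DFS, tracking each vertex's parent; an edge to a visited non-parent vertex closes a cycle.
Start from worker:
visit worker (parent –)
  visit mailer (parent worker)
    visit search (parent mailer)
      visit metrics (parent search)
        metrics–search: parent, skip
        visit billing (parent metrics)
          visit queue (parent billing)
            queue–billing: parent, skip
          visit gateway (parent billing)
            gateway–billing: parent, skip
          billing–metrics: parent, skip
      search–mailer: parent, skip
      visit api (parent search)
        visit store (parent api)
          visit ingest (parent store)
            ingest–store: parent, skip
            visit auth (parent ingest)
              auth–ingest: parent, skip
              visit cdn (parent auth)
                cdn–store: store visited and ≠ parent → cycle
Cycle: store – ingest – auth – cdn – store.

Yes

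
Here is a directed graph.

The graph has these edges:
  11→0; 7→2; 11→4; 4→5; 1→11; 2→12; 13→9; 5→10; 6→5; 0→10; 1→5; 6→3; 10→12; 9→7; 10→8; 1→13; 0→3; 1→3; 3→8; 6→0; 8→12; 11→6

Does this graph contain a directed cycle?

No

DFS with white/gray/black marking, starting from 11:
11 gray
  4 gray
    5 gray
      10 gray
        12 gray
        12 black
        8 gray
          8→12: 12 black — skip
        8 black
      10 black
    5 black
  4 black
  0 gray
    3 gray
      3→8: 8 black — skip
    3 black
    0→10: 10 black — skip
  0 black
  6 gray
    6→3: 3 black — skip
    6→0: 0 black — skip
    6→5: 5 black — skip
  6 black
11 black
1 gray
  1→5: 5 black — skip
  13 gray
    9 gray
      7 gray
        2 gray
          2→12: 12 black — skip
        2 black
      7 black
    9 black
  13 black
  1→3: 3 black — skip
  1→11: 11 black — skip
1 black
Every edge goes to a white or black vertex — no back edge, so the graph is acyclic.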